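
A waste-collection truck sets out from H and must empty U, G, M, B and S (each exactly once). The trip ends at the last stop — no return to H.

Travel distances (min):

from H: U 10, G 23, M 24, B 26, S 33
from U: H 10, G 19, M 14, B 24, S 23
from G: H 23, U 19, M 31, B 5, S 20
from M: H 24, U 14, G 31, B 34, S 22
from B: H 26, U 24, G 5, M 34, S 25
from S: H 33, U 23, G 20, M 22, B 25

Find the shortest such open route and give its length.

Shortest open route: 71 min.

There are 5! = 120 possible orderings.
H → U → G → M → B → S: 10+19+31+34+25 = 119
H → U → G → M → S → B: 10+19+31+22+25 = 107
H → U → G → B → M → S: 10+19+5+34+22 = 90
H → U → G → B → S → M: 10+19+5+25+22 = 81
H → U → G → S → M → B: 10+19+20+22+34 = 105
H → U → G → S → B → M: 10+19+20+25+34 = 108
H → U → M → G → B → S: 10+14+31+5+25 = 85
H → U → M → G → S → B: 10+14+31+20+25 = 100
H → U → M → B → G → S: 10+14+34+5+20 = 83
H → U → M → B → S → G: 10+14+34+25+20 = 103
H → U → M → S → G → B: 10+14+22+20+5 = 71
H → U → M → S → B → G: 10+14+22+25+5 = 76
H → U → B → G → M → S: 10+24+5+31+22 = 92
H → U → B → G → S → M: 10+24+5+20+22 = 81
… (106 more)
The minimum is 71.
One shortest path: H → U → M → S → G → B.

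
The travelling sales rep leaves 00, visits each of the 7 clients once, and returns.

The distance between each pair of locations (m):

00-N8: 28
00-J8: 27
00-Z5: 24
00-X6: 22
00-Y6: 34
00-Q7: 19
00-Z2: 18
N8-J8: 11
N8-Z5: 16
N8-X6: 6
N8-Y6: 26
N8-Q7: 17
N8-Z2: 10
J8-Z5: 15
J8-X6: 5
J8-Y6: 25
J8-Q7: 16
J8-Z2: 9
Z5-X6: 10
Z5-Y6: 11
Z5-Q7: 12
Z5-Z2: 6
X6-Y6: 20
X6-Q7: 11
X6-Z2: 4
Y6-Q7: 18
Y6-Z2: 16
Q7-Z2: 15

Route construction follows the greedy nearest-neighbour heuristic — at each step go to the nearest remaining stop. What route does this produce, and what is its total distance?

00 → [Z2:18 / Q7:19 / X6:22 / Z5:24 / J8:27 / N8:28 / Y6:34] → Z2 (18)
Z2 → [X6:4 / Z5:6 / J8:9 / N8:10 / Q7:15 / Y6:16] → X6 (4)
X6 → [J8:5 / N8:6 / Z5:10 / Q7:11 / Y6:20] → J8 (5)
J8 → [N8:11 / Z5:15 / Q7:16 / Y6:25] → N8 (11)
N8 → [Z5:16 / Q7:17 / Y6:26] → Z5 (16)
Z5 → [Y6:11 / Q7:12] → Y6 (11)
Y6 → [Q7:18] → Q7 (18)
Return Q7→00: 19.
Total = 18 + 4 + 5 + 11 + 16 + 11 + 18 + 19 = 102.

102 m along 00 → Z2 → X6 → J8 → N8 → Z5 → Y6 → Q7 → 00.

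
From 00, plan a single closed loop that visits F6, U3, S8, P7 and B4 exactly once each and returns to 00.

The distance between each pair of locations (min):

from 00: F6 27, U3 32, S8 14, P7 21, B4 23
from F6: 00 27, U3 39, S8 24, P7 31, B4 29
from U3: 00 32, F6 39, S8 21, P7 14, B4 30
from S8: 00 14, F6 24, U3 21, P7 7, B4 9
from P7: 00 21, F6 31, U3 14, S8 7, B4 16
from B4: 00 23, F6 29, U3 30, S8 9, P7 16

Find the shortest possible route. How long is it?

With 5 stops there are 5!/2 = 60 distinct round trips (a route and its reverse cost the same).
00-F6-U3-S8-P7-B4-00: 27+39+21+7+16+23 = 133
00-F6-U3-S8-B4-P7-00: 27+39+21+9+16+21 = 133
00-F6-U3-P7-S8-B4-00: 27+39+14+7+9+23 = 119
00-F6-U3-P7-B4-S8-00: 27+39+14+16+9+14 = 119
00-F6-U3-B4-S8-P7-00: 27+39+30+9+7+21 = 133
00-F6-U3-B4-P7-S8-00: 27+39+30+16+7+14 = 133
00-F6-S8-U3-P7-B4-00: 27+24+21+14+16+23 = 125
00-F6-S8-U3-B4-P7-00: 27+24+21+30+16+21 = 139
00-F6-S8-P7-U3-B4-00: 27+24+7+14+30+23 = 125
00-F6-S8-P7-B4-U3-00: 27+24+7+16+30+32 = 136
00-F6-S8-B4-U3-P7-00: 27+24+9+30+14+21 = 125
00-F6-S8-B4-P7-U3-00: 27+24+9+16+14+32 = 122
00-F6-P7-U3-S8-B4-00: 27+31+14+21+9+23 = 125
00-F6-P7-U3-B4-S8-00: 27+31+14+30+9+14 = 125
… (46 more)
00-F6-B4-S8-P7-U3-00: 27+29+9+7+14+32 = 118  ← best
The minimum is 118.
One optimal route: 00 → F6 → B4 → S8 → P7 → U3 → 00 (or its reverse).

Shortest round trip = 118 min.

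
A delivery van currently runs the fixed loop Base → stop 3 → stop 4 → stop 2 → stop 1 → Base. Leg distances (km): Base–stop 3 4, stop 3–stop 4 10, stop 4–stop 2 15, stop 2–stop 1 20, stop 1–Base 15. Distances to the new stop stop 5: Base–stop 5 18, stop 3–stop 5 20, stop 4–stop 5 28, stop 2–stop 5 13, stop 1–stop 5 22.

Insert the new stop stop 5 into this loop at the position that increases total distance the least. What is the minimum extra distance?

Insertion cost between consecutive stops i–j is d(i,stop 5) + d(stop 5,j) − d(i,j):
  between Base and stop 3: 18 + 20 − 4 = 34
  between stop 3 and stop 4: 20 + 28 − 10 = 38
  between stop 4 and stop 2: 28 + 13 − 15 = 26
  between stop 2 and stop 1: 13 + 22 − 20 = 15
  between stop 1 and Base: 22 + 18 − 15 = 25
Cheapest insertion is between stop 2 and stop 1, adding 15.
New total = 64 + 15 = 79.

+15 km — insert stop 5 between stop 2 and stop 1.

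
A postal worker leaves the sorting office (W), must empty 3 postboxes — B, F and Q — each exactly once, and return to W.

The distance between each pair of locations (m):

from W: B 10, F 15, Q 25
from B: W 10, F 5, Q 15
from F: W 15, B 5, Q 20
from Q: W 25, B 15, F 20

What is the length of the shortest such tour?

W-B-F-Q-W: 10+5+20+25 = 60
W-B-Q-F-W: 10+15+20+15 = 60
W-F-B-Q-W: 15+5+15+25 = 60
The minimum is 60.
One optimal route: W → B → F → Q → W (or its reverse).

60 m — the shortest possible round trip.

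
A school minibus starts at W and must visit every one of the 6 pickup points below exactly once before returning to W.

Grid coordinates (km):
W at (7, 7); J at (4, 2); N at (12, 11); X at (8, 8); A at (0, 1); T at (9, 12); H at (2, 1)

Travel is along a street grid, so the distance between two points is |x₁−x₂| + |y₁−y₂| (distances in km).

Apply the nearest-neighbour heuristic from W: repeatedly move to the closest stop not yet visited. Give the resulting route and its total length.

46 km along W → X → T → N → J → H → A → W.

From W: distances to unvisited — X=2, T=7, J=8, N=9, H=11, A=13. Nearest is X (2).
From X: distances to unvisited — T=5, N=7, J=10, H=13, A=15. Nearest is T (5).
From T: distances to unvisited — N=4, J=15, H=18, A=20. Nearest is N (4).
From N: distances to unvisited — J=17, H=20, A=22. Nearest is J (17).
From J: distances to unvisited — H=3, A=5. Nearest is H (3).
From H: distances to unvisited — A=2. Nearest is A (2).
Return A→W: 13.
Total = 2 + 5 + 4 + 17 + 3 + 2 + 13 = 46.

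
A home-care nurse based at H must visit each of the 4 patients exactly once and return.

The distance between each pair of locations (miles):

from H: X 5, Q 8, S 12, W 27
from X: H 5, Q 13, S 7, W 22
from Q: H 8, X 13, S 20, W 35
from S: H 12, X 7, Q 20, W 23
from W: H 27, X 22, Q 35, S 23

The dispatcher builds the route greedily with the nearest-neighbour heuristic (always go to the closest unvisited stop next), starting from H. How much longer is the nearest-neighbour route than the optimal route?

Excess over optimum: 16 miles.

H: X=5, Q=8, S=12, W=27 ⇒ X
X: S=7, Q=13, W=22 ⇒ S
S: Q=20, W=23 ⇒ Q
Q: W=35 ⇒ W
NN route H → X → S → Q → W → H costs 94.
Optimal: H → X → S → W → Q → H costs 78 (by enumerating all 12 distinct tours).
Excess = 94 − 78 = 16.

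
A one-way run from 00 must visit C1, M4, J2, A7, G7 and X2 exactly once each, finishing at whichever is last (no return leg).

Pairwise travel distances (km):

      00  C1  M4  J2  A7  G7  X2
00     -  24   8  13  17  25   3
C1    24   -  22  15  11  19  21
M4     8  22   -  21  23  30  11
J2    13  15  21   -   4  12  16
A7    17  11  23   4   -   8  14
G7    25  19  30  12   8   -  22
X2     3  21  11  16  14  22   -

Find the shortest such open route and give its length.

Shortest open route: 63 km.

There are 6! = 720 possible orderings.
00 - C1 - M4 - J2 - A7 - G7 - X2: 24+22+21+4+8+22 = 101
00 - C1 - M4 - J2 - A7 - X2 - G7: 24+22+21+4+14+22 = 107
00 - C1 - M4 - J2 - G7 - A7 - X2: 24+22+21+12+8+14 = 101
00 - C1 - M4 - J2 - G7 - X2 - A7: 24+22+21+12+22+14 = 115
00 - C1 - M4 - J2 - X2 - A7 - G7: 24+22+21+16+14+8 = 105
00 - C1 - M4 - J2 - X2 - G7 - A7: 24+22+21+16+22+8 = 113
00 - C1 - M4 - A7 - J2 - G7 - X2: 24+22+23+4+12+22 = 107
00 - C1 - M4 - A7 - J2 - X2 - G7: 24+22+23+4+16+22 = 111
… (712 more)
00 - X2 - M4 - C1 - J2 - A7 - G7: 3+11+22+15+4+8 = 63  ← best
The minimum is 63.
One shortest path: 00 → X2 → M4 → C1 → J2 → A7 → G7.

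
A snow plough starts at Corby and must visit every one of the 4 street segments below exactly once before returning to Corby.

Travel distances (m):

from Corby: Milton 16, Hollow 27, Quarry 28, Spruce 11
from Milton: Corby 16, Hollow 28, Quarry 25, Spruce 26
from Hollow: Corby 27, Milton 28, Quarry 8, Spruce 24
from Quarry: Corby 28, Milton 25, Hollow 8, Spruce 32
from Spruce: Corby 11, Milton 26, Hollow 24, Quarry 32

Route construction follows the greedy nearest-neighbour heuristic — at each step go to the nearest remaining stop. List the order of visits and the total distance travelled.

Total distance 84 m via the nearest-neighbour route Corby → Spruce → Hollow → Quarry → Milton → Corby.

Corby → [Spruce:11 / Milton:16 / Hollow:27 / Quarry:28] → Spruce (11)
Spruce → [Hollow:24 / Milton:26 / Quarry:32] → Hollow (24)
Hollow → [Quarry:8 / Milton:28] → Quarry (8)
Quarry → [Milton:25] → Milton (25)
Return Milton→Corby: 16.
Total = 11 + 24 + 8 + 25 + 16 = 84.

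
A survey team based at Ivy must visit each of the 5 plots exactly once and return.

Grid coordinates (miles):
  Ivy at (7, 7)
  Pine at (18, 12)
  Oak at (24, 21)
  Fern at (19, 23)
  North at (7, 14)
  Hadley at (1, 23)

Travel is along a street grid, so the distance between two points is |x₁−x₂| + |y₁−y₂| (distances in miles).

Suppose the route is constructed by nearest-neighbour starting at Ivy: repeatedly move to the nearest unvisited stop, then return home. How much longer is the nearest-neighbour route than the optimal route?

The nearest-neighbour route is 8 miles longer than optimal.

Ivy: North=7, Pine=16, Hadley=22, Fern=28, Oak=31 ⇒ North
North: Pine=13, Hadley=15, Fern=21, Oak=24 ⇒ Pine
Pine: Fern=12, Oak=15, Hadley=28 ⇒ Fern
Fern: Oak=7, Hadley=18 ⇒ Oak
Oak: Hadley=25 ⇒ Hadley
NN route Ivy → North → Pine → Fern → Oak → Hadley → Ivy costs 86.
Optimal: Ivy → Pine → Oak → Fern → Hadley → North → Ivy costs 78 (by enumerating all 60 distinct tours).
Excess = 86 − 78 = 8.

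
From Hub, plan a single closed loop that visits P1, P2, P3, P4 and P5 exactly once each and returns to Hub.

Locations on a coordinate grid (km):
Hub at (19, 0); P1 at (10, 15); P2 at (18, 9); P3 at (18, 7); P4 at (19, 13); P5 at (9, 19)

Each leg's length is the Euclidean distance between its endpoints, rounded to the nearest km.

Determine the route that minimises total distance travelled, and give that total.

46 km — the shortest possible round trip.

There are 60 distinct closed tours to check (reversals are equivalent).
Hub→P1→P2→P3→P4→P5→Hub: 17+10+2+6+12+21 = 68
Hub→P1→P2→P3→P5→P4→Hub: 17+10+2+15+12+13 = 69
Hub→P1→P2→P4→P3→P5→Hub: 17+10+4+6+15+21 = 73
Hub→P1→P2→P4→P5→P3→Hub: 17+10+4+12+15+7 = 65
Hub→P1→P2→P5→P3→P4→Hub: 17+10+13+15+6+13 = 74
Hub→P1→P2→P5→P4→P3→Hub: 17+10+13+12+6+7 = 65
Hub→P1→P3→P2→P4→P5→Hub: 17+11+2+4+12+21 = 67
Hub→P1→P3→P2→P5→P4→Hub: 17+11+2+13+12+13 = 68
Hub→P1→P3→P4→P2→P5→Hub: 17+11+6+4+13+21 = 72
Hub→P1→P3→P4→P5→P2→Hub: 17+11+6+12+13+9 = 68
Hub→P1→P3→P5→P2→P4→Hub: 17+11+15+13+4+13 = 73
Hub→P1→P3→P5→P4→P2→Hub: 17+11+15+12+4+9 = 68
Hub→P1→P4→P2→P3→P5→Hub: 17+9+4+2+15+21 = 68
Hub→P1→P4→P2→P5→P3→Hub: 17+9+4+13+15+7 = 65
… (46 more)
Hub→P1→P5→P4→P2→P3→Hub: 17+4+12+4+2+7 = 46  ← best
The minimum is 46.
One optimal route: Hub → P1 → P5 → P4 → P2 → P3 → Hub (or its reverse).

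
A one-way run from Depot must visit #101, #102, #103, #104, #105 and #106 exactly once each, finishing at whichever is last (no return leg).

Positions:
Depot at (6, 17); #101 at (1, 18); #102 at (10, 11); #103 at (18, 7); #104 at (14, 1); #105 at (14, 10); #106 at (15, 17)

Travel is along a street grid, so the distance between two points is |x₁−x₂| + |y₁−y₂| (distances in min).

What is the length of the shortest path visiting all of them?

There are 6! = 720 possible orderings.
Depot→#101→#102→#103→#104→#105→#106: 6+16+12+10+9+8 = 61
Depot→#101→#102→#103→#104→#106→#105: 6+16+12+10+17+8 = 69
Depot→#101→#102→#103→#105→#104→#106: 6+16+12+7+9+17 = 67
Depot→#101→#102→#103→#105→#106→#104: 6+16+12+7+8+17 = 66
Depot→#101→#102→#103→#106→#104→#105: 6+16+12+13+17+9 = 73
Depot→#101→#102→#103→#106→#105→#104: 6+16+12+13+8+9 = 64
Depot→#101→#102→#104→#103→#105→#106: 6+16+14+10+7+8 = 61
Depot→#101→#102→#104→#103→#106→#105: 6+16+14+10+13+8 = 67
… (712 more)
Depot→#101→#106→#102→#105→#103→#104: 6+15+11+5+7+10 = 54  ← best
The minimum is 54.
One shortest path: Depot → #101 → #106 → #102 → #105 → #103 → #104.

Shortest open route: 54 min.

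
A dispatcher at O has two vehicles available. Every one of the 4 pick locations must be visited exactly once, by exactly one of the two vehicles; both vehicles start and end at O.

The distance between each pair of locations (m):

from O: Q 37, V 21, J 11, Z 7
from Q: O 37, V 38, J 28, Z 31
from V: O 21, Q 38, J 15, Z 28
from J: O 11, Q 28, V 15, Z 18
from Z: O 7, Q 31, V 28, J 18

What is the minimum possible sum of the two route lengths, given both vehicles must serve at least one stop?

Try each way of splitting the stops between the two vehicles (each non-empty) and, for each split, find the best tour for each vehicle:
  {Q} + {V, J, Z}: 74 + 61 = 135
  {V} + {Q, J, Z}: 42 + 77 = 119
  {Q, V} + {J, Z}: 96 + 36 = 132
  {J} + {Q, V, Z}: 22 + 97 = 119
  {Q, J} + {V, Z}: 76 + 56 = 132
  {V, J} + {Q, Z}: 47 + 75 = 122
  … (7 splits in total)
  {Q, V, J} + {Z}: 98 + 14 = 112  ← best
Best: vehicle 1 O → V → Q → J → O = 98; vehicle 2 O → Z → O = 14; combined 112.

112 m — the smallest possible combined total.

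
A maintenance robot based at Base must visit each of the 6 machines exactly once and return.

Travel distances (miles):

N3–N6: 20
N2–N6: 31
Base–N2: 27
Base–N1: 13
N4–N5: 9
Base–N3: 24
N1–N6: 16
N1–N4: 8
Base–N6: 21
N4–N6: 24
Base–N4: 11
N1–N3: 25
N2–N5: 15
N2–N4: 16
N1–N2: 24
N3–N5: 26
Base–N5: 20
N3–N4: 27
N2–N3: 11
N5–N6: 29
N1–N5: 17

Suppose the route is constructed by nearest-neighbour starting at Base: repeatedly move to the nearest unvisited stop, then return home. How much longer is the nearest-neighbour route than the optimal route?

From Base: N4=11, N1=13, N5=20, N6=21, N3=24, N2=27 → choose N4 (11).
From N4: N1=8, N5=9, N2=16, N6=24, N3=27 → choose N1 (8).
From N1: N6=16, N5=17, N2=24, N3=25 → choose N6 (16).
From N6: N3=20, N5=29, N2=31 → choose N3 (20).
From N3: N2=11, N5=26 → choose N2 (11).
From N2: N5=15 → choose N5 (15).
NN route Base → N4 → N1 → N6 → N3 → N2 → N5 → Base costs 101.
Optimal: Base → N1 → N6 → N3 → N2 → N5 → N4 → Base costs 95 (by enumerating all 360 distinct tours).
Excess = 101 − 95 = 6.

Excess over optimum: 6 miles.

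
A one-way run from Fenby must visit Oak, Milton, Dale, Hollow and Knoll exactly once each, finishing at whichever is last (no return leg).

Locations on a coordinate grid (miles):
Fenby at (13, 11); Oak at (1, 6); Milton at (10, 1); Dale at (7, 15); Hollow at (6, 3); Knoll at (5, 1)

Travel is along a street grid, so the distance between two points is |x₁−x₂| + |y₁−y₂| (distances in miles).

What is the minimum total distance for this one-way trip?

There are 5! = 120 possible orderings.
Fenby → Oak → Milton → Dale → Hollow → Knoll: 17+14+17+13+3 = 64
Fenby → Oak → Milton → Dale → Knoll → Hollow: 17+14+17+16+3 = 67
Fenby → Oak → Milton → Hollow → Dale → Knoll: 17+14+6+13+16 = 66
Fenby → Oak → Milton → Hollow → Knoll → Dale: 17+14+6+3+16 = 56
Fenby → Oak → Milton → Knoll → Dale → Hollow: 17+14+5+16+13 = 65
Fenby → Oak → Milton → Knoll → Hollow → Dale: 17+14+5+3+13 = 52
Fenby → Oak → Dale → Milton → Hollow → Knoll: 17+15+17+6+3 = 58
Fenby → Oak → Dale → Milton → Knoll → Hollow: 17+15+17+5+3 = 57
Fenby → Oak → Dale → Hollow → Milton → Knoll: 17+15+13+6+5 = 56
Fenby → Oak → Dale → Hollow → Knoll → Milton: 17+15+13+3+5 = 53
Fenby → Oak → Dale → Knoll → Milton → Hollow: 17+15+16+5+6 = 59
Fenby → Oak → Dale → Knoll → Hollow → Milton: 17+15+16+3+6 = 57
Fenby → Oak → Hollow → Milton → Dale → Knoll: 17+8+6+17+16 = 64
Fenby → Oak → Hollow → Milton → Knoll → Dale: 17+8+6+5+16 = 52
… (106 more)
Fenby → Dale → Oak → Hollow → Knoll → Milton: 10+15+8+3+5 = 41  ← best
The minimum is 41.
One shortest path: Fenby → Dale → Oak → Hollow → Knoll → Milton.

41 miles — the minimum one-way total.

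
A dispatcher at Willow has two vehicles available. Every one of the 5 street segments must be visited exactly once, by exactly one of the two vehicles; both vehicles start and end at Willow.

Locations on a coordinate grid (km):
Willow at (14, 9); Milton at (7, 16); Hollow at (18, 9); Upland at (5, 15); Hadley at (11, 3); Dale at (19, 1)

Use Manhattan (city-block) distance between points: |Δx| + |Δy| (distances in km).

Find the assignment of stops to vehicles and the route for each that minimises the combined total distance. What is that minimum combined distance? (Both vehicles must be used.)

Minimum combined distance: 64 km.

Try each way of splitting the stops between the two vehicles (each non-empty) and, for each split, find the best tour for each vehicle:
  {Milton} + {Hollow, Upland, Hadley, Dale}: 28 + 56 = 84
  {Hollow} + {Milton, Upland, Hadley, Dale}: 8 + 58 = 66
  {Milton, Hollow} + {Upland, Hadley, Dale}: 36 + 56 = 92
  {Upland} + {Milton, Hollow, Hadley, Dale}: 30 + 54 = 84
  {Milton, Upland} + {Hollow, Hadley, Dale}: 32 + 32 = 64
  {Hollow, Upland} + {Milton, Hadley, Dale}: 38 + 54 = 92
  … (15 splits in total)
Best: vehicle 1 Willow → Milton → Upland → Willow = 32; vehicle 2 Willow → Hollow → Dale → Hadley → Willow = 32; combined 64.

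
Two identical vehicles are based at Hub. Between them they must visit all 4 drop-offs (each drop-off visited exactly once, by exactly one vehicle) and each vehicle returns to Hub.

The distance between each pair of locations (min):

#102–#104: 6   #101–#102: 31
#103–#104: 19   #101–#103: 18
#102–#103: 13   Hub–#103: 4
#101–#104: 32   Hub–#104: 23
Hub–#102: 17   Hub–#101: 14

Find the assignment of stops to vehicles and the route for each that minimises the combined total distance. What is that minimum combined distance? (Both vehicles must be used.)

Try each way of splitting the stops between the two vehicles (each non-empty) and, for each split, find the best tour for each vehicle:
  {#101} + {#102, #103, #104}: 28 + 46 = 74
  {#102} + {#101, #103, #104}: 34 + 69 = 103
  {#101, #102} + {#103, #104}: 62 + 46 = 108
  {#103} + {#101, #102, #104}: 8 + 69 = 77
  {#101, #103} + {#102, #104}: 36 + 46 = 82
  {#102, #103} + {#101, #104}: 34 + 69 = 103
  … (7 splits in total)
Best: vehicle 1 Hub → #101 → Hub = 28; vehicle 2 Hub → #102 → #104 → #103 → Hub = 46; combined 74.

Minimum combined distance: 74 min.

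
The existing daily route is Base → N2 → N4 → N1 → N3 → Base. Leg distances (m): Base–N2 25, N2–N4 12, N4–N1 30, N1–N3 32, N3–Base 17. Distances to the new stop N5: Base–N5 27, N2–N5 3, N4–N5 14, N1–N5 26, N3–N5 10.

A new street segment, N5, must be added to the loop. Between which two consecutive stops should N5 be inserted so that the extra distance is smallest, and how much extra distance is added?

Insertion cost between consecutive stops i–j is d(i,N5) + d(N5,j) − d(i,j):
  between Base and N2: 27 + 3 − 25 = 5
  between N2 and N4: 3 + 14 − 12 = 5
  between N4 and N1: 14 + 26 − 30 = 10
  between N1 and N3: 26 + 10 − 32 = 4
  between N3 and Base: 10 + 27 − 17 = 20
Cheapest insertion is between N1 and N3, adding 4.
New total = 116 + 4 = 120.

+4 m — insert N5 between N1 and N3.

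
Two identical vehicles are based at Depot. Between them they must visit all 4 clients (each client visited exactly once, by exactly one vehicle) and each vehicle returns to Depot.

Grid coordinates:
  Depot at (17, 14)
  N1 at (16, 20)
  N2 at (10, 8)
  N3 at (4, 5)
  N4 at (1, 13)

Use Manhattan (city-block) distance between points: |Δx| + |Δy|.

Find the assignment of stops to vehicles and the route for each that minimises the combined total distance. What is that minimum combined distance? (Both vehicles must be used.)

Minimum combined distance: 64.

Try each way of splitting the stops between the two vehicles (each non-empty) and, for each split, find the best tour for each vehicle:
  {N1} + {N2, N3, N4}: 14 + 50 = 64
  {N2} + {N1, N3, N4}: 26 + 62 = 88
  {N1, N2} + {N3, N4}: 38 + 50 = 88
  {N3} + {N1, N2, N4}: 44 + 56 = 100
  {N1, N3} + {N2, N4}: 56 + 44 = 100
  {N2, N3} + {N1, N4}: 44 + 46 = 90
  … (7 splits in total)
Best: vehicle 1 Depot → N1 → Depot = 14; vehicle 2 Depot → N2 → N3 → N4 → Depot = 50; combined 64.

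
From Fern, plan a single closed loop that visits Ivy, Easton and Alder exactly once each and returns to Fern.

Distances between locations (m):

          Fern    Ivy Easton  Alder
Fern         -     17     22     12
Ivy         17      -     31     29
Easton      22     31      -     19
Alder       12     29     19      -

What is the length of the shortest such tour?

Fern - Ivy - Easton - Alder - Fern: 17+31+19+12 = 79
Fern - Ivy - Alder - Easton - Fern: 17+29+19+22 = 87
Fern - Easton - Ivy - Alder - Fern: 22+31+29+12 = 94
The minimum is 79.
One optimal route: Fern → Ivy → Easton → Alder → Fern (or its reverse).

Shortest round trip = 79 m.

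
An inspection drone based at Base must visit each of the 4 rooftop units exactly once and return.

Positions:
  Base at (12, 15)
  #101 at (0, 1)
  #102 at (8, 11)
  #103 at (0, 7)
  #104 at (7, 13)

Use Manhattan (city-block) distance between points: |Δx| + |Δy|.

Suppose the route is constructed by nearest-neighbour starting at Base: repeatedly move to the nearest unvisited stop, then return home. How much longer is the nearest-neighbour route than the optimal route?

2 longer than the optimal tour.

Base: #104=7, #102=8, #103=20, #101=26 ⇒ #104
#104: #102=3, #103=13, #101=19 ⇒ #102
#102: #103=12, #101=18 ⇒ #103
#103: #101=6 ⇒ #101
NN route Base → #104 → #102 → #103 → #101 → Base costs 54.
Optimal: Base → #102 → #101 → #103 → #104 → Base costs 52 (by enumerating all 12 distinct tours).
Excess = 54 − 52 = 2.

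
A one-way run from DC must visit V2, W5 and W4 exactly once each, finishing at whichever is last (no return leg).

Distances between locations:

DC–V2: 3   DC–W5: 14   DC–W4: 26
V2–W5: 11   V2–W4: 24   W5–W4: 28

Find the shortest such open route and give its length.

There are 3! = 6 possible orderings.
DC→V2→W5→W4: 3+11+28 = 42
DC→V2→W4→W5: 3+24+28 = 55
DC→W5→V2→W4: 14+11+24 = 49
DC→W5→W4→V2: 14+28+24 = 66
DC→W4→V2→W5: 26+24+11 = 61
DC→W4→W5→V2: 26+28+11 = 65
The minimum is 42.
One shortest path: DC → V2 → W5 → W4.

Minimum one-way distance = 42.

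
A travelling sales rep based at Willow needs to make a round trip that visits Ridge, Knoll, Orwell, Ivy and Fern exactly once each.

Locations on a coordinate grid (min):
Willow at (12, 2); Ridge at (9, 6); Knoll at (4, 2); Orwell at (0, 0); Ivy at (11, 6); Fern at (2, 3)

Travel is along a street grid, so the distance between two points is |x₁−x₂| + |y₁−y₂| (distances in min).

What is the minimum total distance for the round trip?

Willow-Ridge-Knoll-Orwell-Ivy-Fern-Willow: 7+9+6+17+12+11 = 62
Willow-Ridge-Knoll-Orwell-Fern-Ivy-Willow: 7+9+6+5+12+5 = 44
Willow-Ridge-Knoll-Ivy-Orwell-Fern-Willow: 7+9+11+17+5+11 = 60
Willow-Ridge-Knoll-Ivy-Fern-Orwell-Willow: 7+9+11+12+5+14 = 58
Willow-Ridge-Knoll-Fern-Orwell-Ivy-Willow: 7+9+3+5+17+5 = 46
Willow-Ridge-Knoll-Fern-Ivy-Orwell-Willow: 7+9+3+12+17+14 = 62
Willow-Ridge-Orwell-Knoll-Ivy-Fern-Willow: 7+15+6+11+12+11 = 62
Willow-Ridge-Orwell-Knoll-Fern-Ivy-Willow: 7+15+6+3+12+5 = 48
Willow-Ridge-Orwell-Ivy-Knoll-Fern-Willow: 7+15+17+11+3+11 = 64
Willow-Ridge-Orwell-Ivy-Fern-Knoll-Willow: 7+15+17+12+3+8 = 62
Willow-Ridge-Orwell-Fern-Knoll-Ivy-Willow: 7+15+5+3+11+5 = 46
Willow-Ridge-Orwell-Fern-Ivy-Knoll-Willow: 7+15+5+12+11+8 = 58
Willow-Ridge-Ivy-Knoll-Orwell-Fern-Willow: 7+2+11+6+5+11 = 42
Willow-Ridge-Ivy-Knoll-Fern-Orwell-Willow: 7+2+11+3+5+14 = 42
… (46 more)
Willow-Knoll-Orwell-Fern-Ridge-Ivy-Willow: 8+6+5+10+2+5 = 36  ← best
The minimum is 36.
One optimal route: Willow → Knoll → Orwell → Fern → Ridge → Ivy → Willow (or its reverse).

36 min — the shortest possible round trip.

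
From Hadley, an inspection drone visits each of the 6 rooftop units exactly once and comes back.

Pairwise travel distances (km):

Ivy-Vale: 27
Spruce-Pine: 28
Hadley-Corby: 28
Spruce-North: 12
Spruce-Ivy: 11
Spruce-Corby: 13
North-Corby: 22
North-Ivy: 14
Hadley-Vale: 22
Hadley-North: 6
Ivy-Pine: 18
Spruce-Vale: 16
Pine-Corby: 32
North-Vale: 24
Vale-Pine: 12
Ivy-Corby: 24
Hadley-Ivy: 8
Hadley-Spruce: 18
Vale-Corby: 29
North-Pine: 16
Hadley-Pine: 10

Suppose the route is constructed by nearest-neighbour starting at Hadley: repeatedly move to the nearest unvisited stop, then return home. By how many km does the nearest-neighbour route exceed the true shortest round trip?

From Hadley: North=6, Ivy=8, Pine=10, Spruce=18, Vale=22, Corby=28 → choose North (6).
From North: Spruce=12, Ivy=14, Pine=16, Corby=22, Vale=24 → choose Spruce (12).
From Spruce: Ivy=11, Corby=13, Vale=16, Pine=28 → choose Ivy (11).
From Ivy: Pine=18, Corby=24, Vale=27 → choose Pine (18).
From Pine: Vale=12, Corby=32 → choose Vale (12).
From Vale: Corby=29 → choose Corby (29).
NN route Hadley → North → Spruce → Ivy → Pine → Vale → Corby → Hadley costs 116.
Optimal: Hadley → North → Ivy → Spruce → Corby → Vale → Pine → Hadley costs 95 (by enumerating all 360 distinct tours).
Excess = 116 − 95 = 21.

The nearest-neighbour route is 21 km longer than optimal.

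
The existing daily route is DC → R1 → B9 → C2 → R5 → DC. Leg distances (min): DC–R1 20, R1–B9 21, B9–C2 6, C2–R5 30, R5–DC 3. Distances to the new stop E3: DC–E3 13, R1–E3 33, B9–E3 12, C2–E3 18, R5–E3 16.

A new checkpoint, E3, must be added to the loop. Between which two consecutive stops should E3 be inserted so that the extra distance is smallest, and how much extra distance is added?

Adding 4 min by placing E3 on the C2–R5 leg.

Insertion cost between consecutive stops i–j is d(i,E3) + d(E3,j) − d(i,j):
  between DC and R1: 13 + 33 − 20 = 26
  between R1 and B9: 33 + 12 − 21 = 24
  between B9 and C2: 12 + 18 − 6 = 24
  between C2 and R5: 18 + 16 − 30 = 4
  between R5 and DC: 16 + 13 − 3 = 26
Cheapest insertion is between C2 and R5, adding 4.
New total = 80 + 4 = 84.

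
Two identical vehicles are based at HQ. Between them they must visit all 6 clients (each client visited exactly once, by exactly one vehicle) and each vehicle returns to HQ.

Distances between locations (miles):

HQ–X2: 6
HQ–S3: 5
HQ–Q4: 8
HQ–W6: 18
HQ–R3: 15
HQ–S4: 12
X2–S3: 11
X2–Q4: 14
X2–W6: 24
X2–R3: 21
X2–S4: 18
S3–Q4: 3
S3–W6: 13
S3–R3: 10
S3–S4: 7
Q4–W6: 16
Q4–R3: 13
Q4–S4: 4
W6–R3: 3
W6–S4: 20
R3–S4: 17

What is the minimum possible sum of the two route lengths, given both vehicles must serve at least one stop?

62 miles — the smallest possible combined total.

Try each way of splitting the stops between the two vehicles (each non-empty) and, for each split, find the best tour for each vehicle:
  {X2} + {S3, Q4, W6, R3, S4}: 12 + 50 = 62
  {S3} + {X2, Q4, W6, R3, S4}: 10 + 62 = 72
  {X2, S3} + {Q4, W6, R3, S4}: 22 + 50 = 72
  {Q4} + {X2, S3, W6, R3, S4}: 16 + 62 = 78
  {X2, Q4} + {S3, W6, R3, S4}: 28 + 50 = 78
  {S3, Q4} + {X2, W6, R3, S4}: 16 + 62 = 78
  … (31 splits in total)
Best: vehicle 1 HQ → X2 → HQ = 12; vehicle 2 HQ → S3 → Q4 → S4 → W6 → R3 → HQ = 50; combined 62.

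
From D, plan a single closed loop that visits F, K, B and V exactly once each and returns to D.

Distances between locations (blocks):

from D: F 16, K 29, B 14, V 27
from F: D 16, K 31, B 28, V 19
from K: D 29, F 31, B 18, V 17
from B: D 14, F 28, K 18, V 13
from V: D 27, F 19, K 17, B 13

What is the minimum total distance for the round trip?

D → F → K → B → V → D: 16+31+18+13+27 = 105
D → F → K → V → B → D: 16+31+17+13+14 = 91
D → F → B → K → V → D: 16+28+18+17+27 = 106
D → F → B → V → K → D: 16+28+13+17+29 = 103
D → F → V → K → B → D: 16+19+17+18+14 = 84
D → F → V → B → K → D: 16+19+13+18+29 = 95
D → K → F → B → V → D: 29+31+28+13+27 = 128
D → K → F → V → B → D: 29+31+19+13+14 = 106
D → K → B → F → V → D: 29+18+28+19+27 = 121
D → K → V → F → B → D: 29+17+19+28+14 = 107
D → B → F → K → V → D: 14+28+31+17+27 = 117
D → B → K → F → V → D: 14+18+31+19+27 = 109
The minimum is 84.
One optimal route: D → F → V → K → B → D (or its reverse).

84 blocks — the shortest possible round trip.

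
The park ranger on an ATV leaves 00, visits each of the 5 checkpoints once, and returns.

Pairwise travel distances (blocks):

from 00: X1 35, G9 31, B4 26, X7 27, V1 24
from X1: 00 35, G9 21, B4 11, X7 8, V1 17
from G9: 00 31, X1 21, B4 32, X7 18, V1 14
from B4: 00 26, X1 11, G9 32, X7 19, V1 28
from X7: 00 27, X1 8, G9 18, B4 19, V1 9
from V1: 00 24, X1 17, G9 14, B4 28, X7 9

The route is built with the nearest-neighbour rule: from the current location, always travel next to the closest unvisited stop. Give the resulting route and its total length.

Nearest-neighbour total = 115 blocks; route 00 → V1 → X7 → X1 → B4 → G9 → 00.

From 00: distances to unvisited — V1=24, B4=26, X7=27, G9=31, X1=35. Nearest is V1 (24).
From V1: distances to unvisited — X7=9, G9=14, X1=17, B4=28. Nearest is X7 (9).
From X7: distances to unvisited — X1=8, G9=18, B4=19. Nearest is X1 (8).
From X1: distances to unvisited — B4=11, G9=21. Nearest is B4 (11).
From B4: distances to unvisited — G9=32. Nearest is G9 (32).
Return G9→00: 31.
Total = 24 + 9 + 8 + 11 + 32 + 31 = 115.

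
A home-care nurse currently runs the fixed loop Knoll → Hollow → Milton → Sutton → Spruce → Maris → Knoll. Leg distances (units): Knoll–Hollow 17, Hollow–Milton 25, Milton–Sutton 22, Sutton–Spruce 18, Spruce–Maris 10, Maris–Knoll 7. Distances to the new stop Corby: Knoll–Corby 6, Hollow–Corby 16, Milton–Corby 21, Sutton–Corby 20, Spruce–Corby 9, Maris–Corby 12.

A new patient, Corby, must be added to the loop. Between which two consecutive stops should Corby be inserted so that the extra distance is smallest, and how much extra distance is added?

+5 — insert Corby between Knoll and Hollow.

Insertion cost between consecutive stops i–j is d(i,Corby) + d(Corby,j) − d(i,j):
  between Knoll and Hollow: 6 + 16 − 17 = 5
  between Hollow and Milton: 16 + 21 − 25 = 12
  between Milton and Sutton: 21 + 20 − 22 = 19
  between Sutton and Spruce: 20 + 9 − 18 = 11
  between Spruce and Maris: 9 + 12 − 10 = 11
  between Maris and Knoll: 12 + 6 − 7 = 11
Cheapest insertion is between Knoll and Hollow, adding 5.
New total = 99 + 5 = 104.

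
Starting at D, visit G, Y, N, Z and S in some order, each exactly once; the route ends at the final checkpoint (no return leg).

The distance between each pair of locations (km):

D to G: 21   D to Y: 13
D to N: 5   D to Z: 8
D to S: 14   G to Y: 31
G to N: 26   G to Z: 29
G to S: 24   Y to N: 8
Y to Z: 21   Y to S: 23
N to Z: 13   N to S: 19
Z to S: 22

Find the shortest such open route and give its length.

There are 5! = 120 possible orderings.
D - G - Y - N - Z - S: 21+31+8+13+22 = 95
D - G - Y - N - S - Z: 21+31+8+19+22 = 101
D - G - Y - Z - N - S: 21+31+21+13+19 = 105
D - G - Y - Z - S - N: 21+31+21+22+19 = 114
D - G - Y - S - N - Z: 21+31+23+19+13 = 107
D - G - Y - S - Z - N: 21+31+23+22+13 = 110
D - G - N - Y - Z - S: 21+26+8+21+22 = 98
D - G - N - Y - S - Z: 21+26+8+23+22 = 100
D - G - N - Z - Y - S: 21+26+13+21+23 = 104
D - G - N - Z - S - Y: 21+26+13+22+23 = 105
D - G - N - S - Y - Z: 21+26+19+23+21 = 110
D - G - N - S - Z - Y: 21+26+19+22+21 = 109
D - G - Z - Y - N - S: 21+29+21+8+19 = 98
D - G - Z - Y - S - N: 21+29+21+23+19 = 113
… (106 more)
D - Z - N - Y - S - G: 8+13+8+23+24 = 76  ← best
The minimum is 76.
One shortest path: D → Z → N → Y → S → G.

76 km — the minimum one-way total.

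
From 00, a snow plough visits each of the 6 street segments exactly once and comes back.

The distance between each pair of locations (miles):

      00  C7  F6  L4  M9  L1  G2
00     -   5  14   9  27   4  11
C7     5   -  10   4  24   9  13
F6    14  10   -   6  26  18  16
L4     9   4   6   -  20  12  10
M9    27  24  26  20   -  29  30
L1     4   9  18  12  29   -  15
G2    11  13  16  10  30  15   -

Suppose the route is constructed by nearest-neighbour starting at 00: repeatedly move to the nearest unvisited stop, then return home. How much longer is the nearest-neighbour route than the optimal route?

6 miles longer than the optimal tour.

00: L1=4, C7=5, L4=9, G2=11, F6=14, M9=27 ⇒ L1
L1: C7=9, L4=12, G2=15, F6=18, M9=29 ⇒ C7
C7: L4=4, F6=10, G2=13, M9=24 ⇒ L4
L4: F6=6, G2=10, M9=20 ⇒ F6
F6: G2=16, M9=26 ⇒ G2
G2: M9=30 ⇒ M9
NN route 00 → L1 → C7 → L4 → F6 → G2 → M9 → 00 costs 96.
Optimal: 00 → C7 → F6 → L4 → M9 → G2 → L1 → 00 costs 90 (by enumerating all 360 distinct tours).
Excess = 96 − 90 = 6.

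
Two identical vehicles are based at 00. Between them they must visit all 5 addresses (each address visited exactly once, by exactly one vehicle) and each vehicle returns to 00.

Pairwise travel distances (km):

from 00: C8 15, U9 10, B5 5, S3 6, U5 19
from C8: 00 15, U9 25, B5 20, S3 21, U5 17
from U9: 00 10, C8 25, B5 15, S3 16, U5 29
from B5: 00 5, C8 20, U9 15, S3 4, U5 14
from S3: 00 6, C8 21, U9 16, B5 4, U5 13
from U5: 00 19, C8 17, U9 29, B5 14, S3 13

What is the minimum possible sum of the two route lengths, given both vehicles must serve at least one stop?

74 km — the smallest possible combined total.

Check every non-empty split of the stops between the two vehicles; for each half take its own optimal tour:
  {C8} + {U9, B5, S3, U5}: 30 + 58 = 88
  {U9} + {C8, B5, S3, U5}: 20 + 54 = 74
  {C8, U9} + {B5, S3, U5}: 50 + 38 = 88
  {B5} + {C8, U9, S3, U5}: 10 + 71 = 81
  {C8, B5} + {U9, S3, U5}: 40 + 58 = 98
  {U9, B5} + {C8, S3, U5}: 30 + 51 = 81
  … (15 splits in total)
Best: vehicle 1 00 → U9 → 00 = 20; vehicle 2 00 → C8 → U5 → S3 → B5 → 00 = 54; combined 74.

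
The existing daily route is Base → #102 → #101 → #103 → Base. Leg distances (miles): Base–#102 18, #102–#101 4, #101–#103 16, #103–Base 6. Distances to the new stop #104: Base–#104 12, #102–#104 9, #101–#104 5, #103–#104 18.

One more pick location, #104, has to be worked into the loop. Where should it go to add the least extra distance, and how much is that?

Minimum extra distance: 3 miles, inserting #104 between Base and #102.

Insertion cost between consecutive stops i–j is d(i,#104) + d(#104,j) − d(i,j):
  between Base and #102: 12 + 9 − 18 = 3
  between #102 and #101: 9 + 5 − 4 = 10
  between #101 and #103: 5 + 18 − 16 = 7
  between #103 and Base: 18 + 12 − 6 = 24
Cheapest insertion is between Base and #102, adding 3.
New total = 44 + 3 = 47.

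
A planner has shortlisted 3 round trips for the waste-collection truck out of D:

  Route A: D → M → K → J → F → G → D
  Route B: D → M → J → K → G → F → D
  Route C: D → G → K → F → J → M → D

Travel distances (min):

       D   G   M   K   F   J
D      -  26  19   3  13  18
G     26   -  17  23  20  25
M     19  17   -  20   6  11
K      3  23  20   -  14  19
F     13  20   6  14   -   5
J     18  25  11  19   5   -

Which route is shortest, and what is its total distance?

Shortest is Route C, total 98 min.

Route A: 19 + 20 + 19 + 5 + 20 + 26 = 109
Route B: 19 + 11 + 19 + 23 + 20 + 13 = 105
Route C: 26 + 23 + 14 + 5 + 11 + 19 = 98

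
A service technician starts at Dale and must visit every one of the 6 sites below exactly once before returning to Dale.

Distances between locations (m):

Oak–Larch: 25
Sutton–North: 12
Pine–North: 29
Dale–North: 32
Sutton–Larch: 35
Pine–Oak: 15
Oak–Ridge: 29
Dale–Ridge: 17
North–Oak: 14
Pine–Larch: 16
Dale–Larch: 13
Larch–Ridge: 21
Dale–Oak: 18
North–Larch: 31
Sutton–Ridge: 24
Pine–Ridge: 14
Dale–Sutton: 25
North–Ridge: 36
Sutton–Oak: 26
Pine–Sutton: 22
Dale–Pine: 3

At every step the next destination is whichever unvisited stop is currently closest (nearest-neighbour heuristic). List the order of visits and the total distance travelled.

At Dale the remaining stops are Pine 3, Larch 13, Ridge 17, Oak 18, Sutton 25, North 32; go to Pine.
At Pine the remaining stops are Ridge 14, Oak 15, Larch 16, Sutton 22, North 29; go to Ridge.
At Ridge the remaining stops are Larch 21, Sutton 24, Oak 29, North 36; go to Larch.
At Larch the remaining stops are Oak 25, North 31, Sutton 35; go to Oak.
At Oak the remaining stops are North 14, Sutton 26; go to North.
At North the remaining stops are Sutton 12; go to Sutton.
Return Sutton→Dale: 25.
Total = 3 + 14 + 21 + 25 + 14 + 12 + 25 = 114.

Nearest-neighbour total = 114 m; route Dale → Pine → Ridge → Larch → Oak → North → Sutton → Dale.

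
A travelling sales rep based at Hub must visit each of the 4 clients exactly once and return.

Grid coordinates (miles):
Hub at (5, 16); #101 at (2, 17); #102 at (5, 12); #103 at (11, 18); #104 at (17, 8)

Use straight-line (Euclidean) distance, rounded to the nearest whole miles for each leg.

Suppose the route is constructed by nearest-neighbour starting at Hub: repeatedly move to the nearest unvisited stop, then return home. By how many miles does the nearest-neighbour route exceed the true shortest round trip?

The nearest-neighbour route is 3 miles longer than optimal.

From Hub: #101=3, #102=4, #103=6, #104=14 → choose #101 (3).
From #101: #102=6, #103=9, #104=17 → choose #102 (6).
From #102: #103=8, #104=13 → choose #103 (8).
From #103: #104=12 → choose #104 (12).
NN route Hub → #101 → #102 → #103 → #104 → Hub costs 43.
Optimal: Hub → #101 → #102 → #104 → #103 → Hub costs 40 (by enumerating all 12 distinct tours).
Excess = 43 − 40 = 3.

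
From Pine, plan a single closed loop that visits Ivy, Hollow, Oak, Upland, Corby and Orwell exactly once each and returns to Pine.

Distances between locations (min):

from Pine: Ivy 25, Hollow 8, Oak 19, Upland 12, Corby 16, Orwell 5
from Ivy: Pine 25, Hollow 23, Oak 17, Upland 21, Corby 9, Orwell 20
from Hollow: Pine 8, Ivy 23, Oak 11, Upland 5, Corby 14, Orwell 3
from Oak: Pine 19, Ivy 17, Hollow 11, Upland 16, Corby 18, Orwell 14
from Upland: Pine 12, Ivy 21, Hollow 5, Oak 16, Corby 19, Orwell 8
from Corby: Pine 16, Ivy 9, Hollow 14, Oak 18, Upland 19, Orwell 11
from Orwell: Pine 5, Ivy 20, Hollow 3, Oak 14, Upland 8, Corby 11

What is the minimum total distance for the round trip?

With 6 stops there are 6!/2 = 360 distinct round trips (a route and its reverse cost the same).
Pine-Ivy-Hollow-Oak-Upland-Corby-Orwell-Pine: 25+23+11+16+19+11+5 = 110
Pine-Ivy-Hollow-Oak-Upland-Orwell-Corby-Pine: 25+23+11+16+8+11+16 = 110
Pine-Ivy-Hollow-Oak-Corby-Upland-Orwell-Pine: 25+23+11+18+19+8+5 = 109
Pine-Ivy-Hollow-Oak-Corby-Orwell-Upland-Pine: 25+23+11+18+11+8+12 = 108
Pine-Ivy-Hollow-Oak-Orwell-Upland-Corby-Pine: 25+23+11+14+8+19+16 = 116
Pine-Ivy-Hollow-Oak-Orwell-Corby-Upland-Pine: 25+23+11+14+11+19+12 = 115
Pine-Ivy-Hollow-Upland-Oak-Corby-Orwell-Pine: 25+23+5+16+18+11+5 = 103
Pine-Ivy-Hollow-Upland-Oak-Orwell-Corby-Pine: 25+23+5+16+14+11+16 = 110
… (352 more)
Pine-Upland-Hollow-Oak-Ivy-Corby-Orwell-Pine: 12+5+11+17+9+11+5 = 70  ← best
The minimum is 70.
One optimal route: Pine → Upland → Hollow → Oak → Ivy → Corby → Orwell → Pine (or its reverse).

Minimum total distance: 70 min.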